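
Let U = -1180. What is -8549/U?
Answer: 8549/1180 ≈ 7.2449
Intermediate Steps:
-8549/U = -8549/(-1180) = -8549*(-1/1180) = 8549/1180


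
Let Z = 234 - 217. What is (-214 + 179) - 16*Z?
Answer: -307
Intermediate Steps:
Z = 17
(-214 + 179) - 16*Z = (-214 + 179) - 16*17 = -35 - 272 = -307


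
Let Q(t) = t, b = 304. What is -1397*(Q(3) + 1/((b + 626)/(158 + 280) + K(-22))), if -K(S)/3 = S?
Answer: -20943824/4973 ≈ -4211.5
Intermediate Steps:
K(S) = -3*S
-1397*(Q(3) + 1/((b + 626)/(158 + 280) + K(-22))) = -1397*(3 + 1/((304 + 626)/(158 + 280) - 3*(-22))) = -1397*(3 + 1/(930/438 + 66)) = -1397*(3 + 1/(930*(1/438) + 66)) = -1397*(3 + 1/(155/73 + 66)) = -1397*(3 + 1/(4973/73)) = -1397*(3 + 73/4973) = -1397*14992/4973 = -20943824/4973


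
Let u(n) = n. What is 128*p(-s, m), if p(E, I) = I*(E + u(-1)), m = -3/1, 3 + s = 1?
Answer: -384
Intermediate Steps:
s = -2 (s = -3 + 1 = -2)
m = -3 (m = -3*1 = -3)
p(E, I) = I*(-1 + E) (p(E, I) = I*(E - 1) = I*(-1 + E))
128*p(-s, m) = 128*(-3*(-1 - 1*(-2))) = 128*(-3*(-1 + 2)) = 128*(-3*1) = 128*(-3) = -384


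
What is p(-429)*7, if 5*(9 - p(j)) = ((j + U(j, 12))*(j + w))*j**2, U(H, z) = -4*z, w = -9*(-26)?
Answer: -23966002998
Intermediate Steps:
w = 234
p(j) = 9 - j**2*(-48 + j)*(234 + j)/5 (p(j) = 9 - (j - 4*12)*(j + 234)*j**2/5 = 9 - (j - 48)*(234 + j)*j**2/5 = 9 - (-48 + j)*(234 + j)*j**2/5 = 9 - j**2*(-48 + j)*(234 + j)/5)
p(-429)*7 = (9 - 186/5*(-429)**3 - 1/5*(-429)**4 + (11232/5)*(-429)**2)*7 = (9 - 186/5*(-78953589) - 1/5*33871089681 + (11232/5)*184041)*7 = (9 + 14685367554/5 - 33871089681/5 + 2067148512/5)*7 = -3423714714*7 = -23966002998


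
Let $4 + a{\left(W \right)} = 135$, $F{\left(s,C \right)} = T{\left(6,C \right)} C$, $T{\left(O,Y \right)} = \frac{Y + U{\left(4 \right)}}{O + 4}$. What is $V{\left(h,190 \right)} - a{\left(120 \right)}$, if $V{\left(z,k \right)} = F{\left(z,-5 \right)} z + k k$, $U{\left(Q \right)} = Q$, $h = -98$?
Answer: $35920$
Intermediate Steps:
$T{\left(O,Y \right)} = \frac{4 + Y}{4 + O}$ ($T{\left(O,Y \right)} = \frac{Y + 4}{O + 4} = \frac{4 + Y}{4 + O}$)
$F{\left(s,C \right)} = C \left(\frac{2}{5} + \frac{C}{10}\right)$ ($F{\left(s,C \right)} = \frac{4 + C}{4 + 6} C = \frac{4 + C}{10} C = \left(\frac{2}{5} + \frac{C}{10}\right) C = C \left(\frac{2}{5} + \frac{C}{10}\right)$)
$a{\left(W \right)} = 131$ ($a{\left(W \right)} = -4 + 135 = 131$)
$V{\left(z,k \right)} = k^{2} + \frac{z}{2}$ ($V{\left(z,k \right)} = \frac{1}{10} \left(-5\right) \left(4 - 5\right) z + k k = \frac{1}{10} \left(-5\right) \left(-1\right) z + k^{2} = \frac{z}{2} + k^{2} = k^{2} + \frac{z}{2}$)
$V{\left(h,190 \right)} - a{\left(120 \right)} = \left(190^{2} + \frac{1}{2} \left(-98\right)\right) - 131 = \left(36100 - 49\right) - 131 = 36051 - 131 = 35920$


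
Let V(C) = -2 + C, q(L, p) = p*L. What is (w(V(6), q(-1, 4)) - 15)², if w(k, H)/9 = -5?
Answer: 3600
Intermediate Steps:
q(L, p) = L*p
w(k, H) = -45 (w(k, H) = 9*(-5) = -45)
(w(V(6), q(-1, 4)) - 15)² = (-45 - 15)² = (-60)² = 3600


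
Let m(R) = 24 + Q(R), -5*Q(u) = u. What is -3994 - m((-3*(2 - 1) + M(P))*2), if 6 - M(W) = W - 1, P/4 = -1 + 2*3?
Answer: -20122/5 ≈ -4024.4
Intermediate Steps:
P = 20 (P = 4*(-1 + 2*3) = 4*(-1 + 6) = 4*5 = 20)
M(W) = 7 - W (M(W) = 6 - (W - 1) = 6 - (-1 + W) = 6 + (1 - W) = 7 - W)
Q(u) = -u/5
m(R) = 24 - R/5
-3994 - m((-3*(2 - 1) + M(P))*2) = -3994 - (24 - (-3*(2 - 1) + (7 - 1*20))*2/5) = -3994 - (24 - (-3*1 + (7 - 20))*2/5) = -3994 - (24 - (-3 - 13)*2/5) = -3994 - (24 - (-16)*2/5) = -3994 - (24 - 1/5*(-32)) = -3994 - (24 + 32/5) = -3994 - 1*152/5 = -3994 - 152/5 = -20122/5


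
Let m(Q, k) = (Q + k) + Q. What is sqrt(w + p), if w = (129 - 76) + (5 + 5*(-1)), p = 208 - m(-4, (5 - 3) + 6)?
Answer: 3*sqrt(29) ≈ 16.155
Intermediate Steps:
m(Q, k) = k + 2*Q
p = 208 (p = 208 - (((5 - 3) + 6) + 2*(-4)) = 208 - ((2 + 6) - 8) = 208 - (8 - 8) = 208 - 1*0 = 208 + 0 = 208)
w = 53 (w = 53 + (5 - 5) = 53 + 0 = 53)
sqrt(w + p) = sqrt(53 + 208) = sqrt(261) = 3*sqrt(29)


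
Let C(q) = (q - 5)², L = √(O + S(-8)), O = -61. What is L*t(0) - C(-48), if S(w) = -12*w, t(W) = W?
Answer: -2809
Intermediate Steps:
L = √35 (L = √(-61 - 12*(-8)) = √(-61 + 96) = √35 ≈ 5.9161)
C(q) = (-5 + q)²
L*t(0) - C(-48) = √35*0 - (-5 - 48)² = 0 - 1*(-53)² = 0 - 1*2809 = 0 - 2809 = -2809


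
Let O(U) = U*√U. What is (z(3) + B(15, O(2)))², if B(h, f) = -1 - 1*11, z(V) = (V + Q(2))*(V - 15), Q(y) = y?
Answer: 5184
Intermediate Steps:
O(U) = U^(3/2)
z(V) = (-15 + V)*(2 + V) (z(V) = (V + 2)*(V - 15) = (2 + V)*(-15 + V) = (-15 + V)*(2 + V))
B(h, f) = -12 (B(h, f) = -1 - 11 = -12)
(z(3) + B(15, O(2)))² = ((-30 + 3² - 13*3) - 12)² = ((-30 + 9 - 39) - 12)² = (-60 - 12)² = (-72)² = 5184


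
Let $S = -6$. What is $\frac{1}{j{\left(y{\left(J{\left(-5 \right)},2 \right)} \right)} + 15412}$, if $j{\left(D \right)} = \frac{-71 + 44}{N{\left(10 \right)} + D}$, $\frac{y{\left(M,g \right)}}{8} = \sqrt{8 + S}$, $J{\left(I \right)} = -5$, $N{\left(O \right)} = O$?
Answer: $\frac{431806}{6659154583} + \frac{216 \sqrt{2}}{6659154583} \approx 6.489 \cdot 10^{-5}$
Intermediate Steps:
$y{\left(M,g \right)} = 8 \sqrt{2}$ ($y{\left(M,g \right)} = 8 \sqrt{8 - 6} = 8 \sqrt{2}$)
$j{\left(D \right)} = - \frac{27}{10 + D}$ ($j{\left(D \right)} = \frac{-71 + 44}{10 + D} = - \frac{27}{10 + D}$)
$\frac{1}{j{\left(y{\left(J{\left(-5 \right)},2 \right)} \right)} + 15412} = \frac{1}{- \frac{27}{10 + 8 \sqrt{2}} + 15412} = \frac{1}{15412 - \frac{27}{10 + 8 \sqrt{2}}}$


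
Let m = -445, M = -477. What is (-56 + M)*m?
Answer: 237185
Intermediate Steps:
(-56 + M)*m = (-56 - 477)*(-445) = -533*(-445) = 237185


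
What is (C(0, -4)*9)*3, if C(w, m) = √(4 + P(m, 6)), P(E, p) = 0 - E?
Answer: 54*√2 ≈ 76.368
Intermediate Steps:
P(E, p) = -E
C(w, m) = √(4 - m)
(C(0, -4)*9)*3 = (√(4 - 1*(-4))*9)*3 = (√(4 + 4)*9)*3 = (√8*9)*3 = ((2*√2)*9)*3 = (18*√2)*3 = 54*√2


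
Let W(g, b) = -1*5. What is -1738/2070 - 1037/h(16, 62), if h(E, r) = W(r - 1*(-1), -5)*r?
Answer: 160781/64170 ≈ 2.5055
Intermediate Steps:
W(g, b) = -5
h(E, r) = -5*r
-1738/2070 - 1037/h(16, 62) = -1738/2070 - 1037/((-5*62)) = -1738*1/2070 - 1037/(-310) = -869/1035 - 1037*(-1/310) = -869/1035 + 1037/310 = 160781/64170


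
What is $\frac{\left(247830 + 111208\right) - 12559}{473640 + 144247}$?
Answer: $\frac{346479}{617887} \approx 0.56075$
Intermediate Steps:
$\frac{\left(247830 + 111208\right) - 12559}{473640 + 144247} = \frac{359038 - 12559}{617887} = 346479 \cdot \frac{1}{617887} = \frac{346479}{617887}$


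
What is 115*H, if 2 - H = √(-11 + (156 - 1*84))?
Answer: 230 - 115*√61 ≈ -668.18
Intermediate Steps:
H = 2 - √61 (H = 2 - √(-11 + (156 - 1*84)) = 2 - √(-11 + (156 - 84)) = 2 - √(-11 + 72) = 2 - √61 ≈ -5.8102)
115*H = 115*(2 - √61) = 230 - 115*√61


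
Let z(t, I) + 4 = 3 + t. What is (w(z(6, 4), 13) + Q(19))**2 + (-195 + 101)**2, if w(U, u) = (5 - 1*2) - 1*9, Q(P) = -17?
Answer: 9365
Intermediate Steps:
z(t, I) = -1 + t (z(t, I) = -4 + (3 + t) = -1 + t)
w(U, u) = -6 (w(U, u) = (5 - 2) - 9 = 3 - 9 = -6)
(w(z(6, 4), 13) + Q(19))**2 + (-195 + 101)**2 = (-6 - 17)**2 + (-195 + 101)**2 = (-23)**2 + (-94)**2 = 529 + 8836 = 9365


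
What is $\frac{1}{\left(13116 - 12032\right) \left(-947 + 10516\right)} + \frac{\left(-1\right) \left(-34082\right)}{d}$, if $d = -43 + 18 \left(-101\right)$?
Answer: $- \frac{353525631411}{19303773356} \approx -18.314$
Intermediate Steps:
$d = -1861$ ($d = -43 - 1818 = -1861$)
$\frac{1}{\left(13116 - 12032\right) \left(-947 + 10516\right)} + \frac{\left(-1\right) \left(-34082\right)}{d} = \frac{1}{\left(13116 - 12032\right) \left(-947 + 10516\right)} + \frac{\left(-1\right) \left(-34082\right)}{-1861} = \frac{1}{1084 \cdot 9569} + 34082 \left(- \frac{1}{1861}\right) = \frac{1}{1084} \cdot \frac{1}{9569} - \frac{34082}{1861} = \frac{1}{10372796} - \frac{34082}{1861} = - \frac{353525631411}{19303773356}$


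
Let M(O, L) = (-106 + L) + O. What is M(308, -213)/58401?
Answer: -11/58401 ≈ -0.00018835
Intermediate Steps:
M(O, L) = -106 + L + O
M(308, -213)/58401 = (-106 - 213 + 308)/58401 = -11*1/58401 = -11/58401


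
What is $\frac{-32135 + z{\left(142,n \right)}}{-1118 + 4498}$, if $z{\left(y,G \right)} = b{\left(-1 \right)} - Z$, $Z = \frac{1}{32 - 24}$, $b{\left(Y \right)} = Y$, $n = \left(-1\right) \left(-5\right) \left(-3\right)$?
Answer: $- \frac{257089}{27040} \approx -9.5077$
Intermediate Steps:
$n = -15$ ($n = 5 \left(-3\right) = -15$)
$Z = \frac{1}{8}$ ($Z = \frac{1}{32 - 24} = \frac{1}{8} \approx 0.125$)
$z{\left(y,G \right)} = - \frac{9}{8}$ ($z{\left(y,G \right)} = -1 - \frac{1}{8} = - \frac{9}{8}$)
$\frac{-32135 + z{\left(142,n \right)}}{-1118 + 4498} = \frac{-32135 - \frac{9}{8}}{-1118 + 4498} = - \frac{257089}{8 \cdot 3380} = \left(- \frac{257089}{8}\right) \frac{1}{3380} = - \frac{257089}{27040}$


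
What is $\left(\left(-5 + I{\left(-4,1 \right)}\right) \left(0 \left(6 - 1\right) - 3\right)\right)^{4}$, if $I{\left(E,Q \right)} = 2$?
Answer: $6561$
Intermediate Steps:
$\left(\left(-5 + I{\left(-4,1 \right)}\right) \left(0 \left(6 - 1\right) - 3\right)\right)^{4} = \left(\left(-5 + 2\right) \left(0 \left(6 - 1\right) - 3\right)\right)^{4} = \left(- 3 \left(0 \cdot 5 - 3\right)\right)^{4} = \left(- 3 \left(0 - 3\right)\right)^{4} = \left(\left(-3\right) \left(-3\right)\right)^{4} = 9^{4} = 6561$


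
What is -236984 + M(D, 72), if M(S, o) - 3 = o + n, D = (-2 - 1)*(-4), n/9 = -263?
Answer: -239276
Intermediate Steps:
n = -2367 (n = 9*(-263) = -2367)
D = 12 (D = -3*(-4) = 12)
M(S, o) = -2364 + o (M(S, o) = 3 + (o - 2367) = 3 + (-2367 + o) = -2364 + o)
-236984 + M(D, 72) = -236984 + (-2364 + 72) = -236984 - 2292 = -239276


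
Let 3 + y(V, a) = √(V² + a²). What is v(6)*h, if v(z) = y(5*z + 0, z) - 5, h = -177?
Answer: 1416 - 1062*√26 ≈ -3999.2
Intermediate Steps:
y(V, a) = -3 + √(V² + a²)
v(z) = -8 + √26*√(z²) (v(z) = (-3 + √((5*z + 0)² + z²)) - 5 = (-3 + √((5*z)² + z²)) - 5 = (-3 + √(25*z² + z²)) - 5 = (-3 + √(26*z²)) - 5 = (-3 + √26*√(z²)) - 5 = -8 + √26*√(z²))
v(6)*h = (-8 + √26*√(6²))*(-177) = (-8 + √26*√36)*(-177) = (-8 + √26*6)*(-177) = (-8 + 6*√26)*(-177) = 1416 - 1062*√26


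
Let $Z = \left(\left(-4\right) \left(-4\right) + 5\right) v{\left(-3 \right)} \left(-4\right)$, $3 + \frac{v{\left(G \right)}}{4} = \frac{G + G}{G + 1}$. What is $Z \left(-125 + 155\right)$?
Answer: $0$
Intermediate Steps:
$v{\left(G \right)} = -12 + \frac{8 G}{1 + G}$ ($v{\left(G \right)} = -12 + 4 \frac{G + G}{G + 1} = -12 + 4 \frac{2 G}{1 + G} = -12 + \frac{8 G}{1 + G}$)
$Z = 0$ ($Z = \left(\left(-4\right) \left(-4\right) + 5\right) \frac{4 \left(-3 - -3\right)}{1 - 3} \left(-4\right) = \left(16 + 5\right) \frac{4 \left(-3 + 3\right)}{-2} \left(-4\right) = 21 \cdot 4 \left(- \frac{1}{2}\right) 0 \left(-4\right) = 21 \cdot 0 \left(-4\right) = 0 \left(-4\right) = 0$)
$Z \left(-125 + 155\right) = 0 \left(-125 + 155\right) = 0 \cdot 30 = 0$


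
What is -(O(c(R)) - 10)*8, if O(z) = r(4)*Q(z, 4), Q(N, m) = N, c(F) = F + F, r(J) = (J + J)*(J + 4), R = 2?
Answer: -1968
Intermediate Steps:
r(J) = 2*J*(4 + J) (r(J) = (2*J)*(4 + J) = 2*J*(4 + J))
c(F) = 2*F
O(z) = 64*z (O(z) = (2*4*(4 + 4))*z = (2*4*8)*z = 64*z)
-(O(c(R)) - 10)*8 = -(64*(2*2) - 10)*8 = -(64*4 - 10)*8 = -(256 - 10)*8 = -246*8 = -1*1968 = -1968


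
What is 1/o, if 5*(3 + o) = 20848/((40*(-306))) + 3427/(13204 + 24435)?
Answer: -143969175/478329487 ≈ -0.30098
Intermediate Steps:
o = -478329487/143969175 (o = -3 + (20848/((40*(-306))) + 3427/(13204 + 24435))/5 = -3 + (20848/(-12240) + 3427/37639)/5 = -3 + (20848*(-1/12240) + 3427*(1/37639))/5 = -3 + (-1303/765 + 3427/37639)/5 = -3 + (⅕)*(-46421962/28793835) = -3 - 46421962/143969175 = -478329487/143969175 ≈ -3.3224)
1/o = 1/(-478329487/143969175) = -143969175/478329487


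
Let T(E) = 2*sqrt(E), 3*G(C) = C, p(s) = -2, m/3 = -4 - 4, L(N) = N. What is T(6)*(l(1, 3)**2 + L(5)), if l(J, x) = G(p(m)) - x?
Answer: 332*sqrt(6)/9 ≈ 90.359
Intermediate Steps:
m = -24 (m = 3*(-4 - 4) = 3*(-8) = -24)
G(C) = C/3
l(J, x) = -2/3 - x (l(J, x) = (1/3)*(-2) - x = -2/3 - x)
T(6)*(l(1, 3)**2 + L(5)) = (2*sqrt(6))*((-2/3 - 1*3)**2 + 5) = (2*sqrt(6))*((-2/3 - 3)**2 + 5) = (2*sqrt(6))*((-11/3)**2 + 5) = (2*sqrt(6))*(121/9 + 5) = (2*sqrt(6))*(166/9) = 332*sqrt(6)/9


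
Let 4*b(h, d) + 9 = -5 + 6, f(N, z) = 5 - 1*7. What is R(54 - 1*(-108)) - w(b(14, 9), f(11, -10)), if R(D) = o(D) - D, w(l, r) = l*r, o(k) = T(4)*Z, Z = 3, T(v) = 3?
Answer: -157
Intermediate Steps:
f(N, z) = -2 (f(N, z) = 5 - 7 = -2)
o(k) = 9 (o(k) = 3*3 = 9)
b(h, d) = -2 (b(h, d) = -9/4 + (-5 + 6)/4 = -9/4 + (¼)*1 = -9/4 + ¼ = -2)
R(D) = 9 - D
R(54 - 1*(-108)) - w(b(14, 9), f(11, -10)) = (9 - (54 - 1*(-108))) - (-2)*(-2) = (9 - (54 + 108)) - 1*4 = (9 - 1*162) - 4 = (9 - 162) - 4 = -153 - 4 = -157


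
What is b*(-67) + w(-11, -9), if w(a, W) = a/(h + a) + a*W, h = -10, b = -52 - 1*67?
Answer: 169523/21 ≈ 8072.5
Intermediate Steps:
b = -119 (b = -52 - 67 = -119)
w(a, W) = W*a + a/(-10 + a) (w(a, W) = a/(-10 + a) + a*W = a/(-10 + a) + W*a = W*a + a/(-10 + a))
b*(-67) + w(-11, -9) = -119*(-67) - 11*(1 - 10*(-9) - 9*(-11))/(-10 - 11) = 7973 - 11*(1 + 90 + 99)/(-21) = 7973 - 11*(-1/21)*190 = 7973 + 2090/21 = 169523/21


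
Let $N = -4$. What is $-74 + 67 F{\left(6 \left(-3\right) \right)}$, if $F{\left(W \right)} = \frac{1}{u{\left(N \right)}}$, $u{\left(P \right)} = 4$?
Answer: $- \frac{229}{4} \approx -57.25$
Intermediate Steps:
$F{\left(W \right)} = \frac{1}{4}$
$-74 + 67 F{\left(6 \left(-3\right) \right)} = -74 + 67 \cdot \frac{1}{4} = -74 + \frac{67}{4} = - \frac{229}{4}$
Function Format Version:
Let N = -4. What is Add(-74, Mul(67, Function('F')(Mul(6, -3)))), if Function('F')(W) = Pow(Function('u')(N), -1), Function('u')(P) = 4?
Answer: Rational(-229, 4) ≈ -57.250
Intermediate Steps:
Function('F')(W) = Rational(1, 4) (Function('F')(W) = Pow(4, -1) = Rational(1, 4))
Add(-74, Mul(67, Function('F')(Mul(6, -3)))) = Add(-74, Mul(67, Rational(1, 4))) = Add(-74, Rational(67, 4)) = Rational(-229, 4)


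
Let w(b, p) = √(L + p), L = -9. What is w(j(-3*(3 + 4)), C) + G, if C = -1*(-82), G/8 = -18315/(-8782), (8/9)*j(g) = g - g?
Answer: 73260/4391 + √73 ≈ 25.228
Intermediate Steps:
j(g) = 0 (j(g) = 9*(g - g)/8 = (9/8)*0 = 0)
G = 73260/4391 (G = 8*(-18315/(-8782)) = 8*(-18315*(-1/8782)) = 8*(18315/8782) = 73260/4391 ≈ 16.684)
C = 82
w(b, p) = √(-9 + p)
w(j(-3*(3 + 4)), C) + G = √(-9 + 82) + 73260/4391 = √73 + 73260/4391 = 73260/4391 + √73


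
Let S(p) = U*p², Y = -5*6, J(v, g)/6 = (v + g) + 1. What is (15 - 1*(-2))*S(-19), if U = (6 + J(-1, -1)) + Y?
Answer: -184110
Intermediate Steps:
J(v, g) = 6 + 6*g + 6*v (J(v, g) = 6*((v + g) + 1) = 6*((g + v) + 1) = 6*(1 + g + v) = 6 + 6*g + 6*v)
Y = -30
U = -30 (U = (6 + (6 + 6*(-1) + 6*(-1))) - 30 = (6 + (6 - 6 - 6)) - 30 = (6 - 6) - 30 = 0 - 30 = -30)
S(p) = -30*p²
(15 - 1*(-2))*S(-19) = (15 - 1*(-2))*(-30*(-19)²) = (15 + 2)*(-30*361) = 17*(-10830) = -184110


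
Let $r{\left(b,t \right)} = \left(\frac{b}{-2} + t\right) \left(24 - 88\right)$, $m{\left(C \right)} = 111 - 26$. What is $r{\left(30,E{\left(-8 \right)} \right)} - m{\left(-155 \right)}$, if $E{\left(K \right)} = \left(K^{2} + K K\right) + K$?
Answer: $-6805$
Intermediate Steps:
$E{\left(K \right)} = K + 2 K^{2}$ ($E{\left(K \right)} = \left(K^{2} + K^{2}\right) + K = 2 K^{2} + K = K + 2 K^{2}$)
$m{\left(C \right)} = 85$ ($m{\left(C \right)} = 111 - 26 = 85$)
$r{\left(b,t \right)} = - 64 t + 32 b$ ($r{\left(b,t \right)} = \left(b \left(- \frac{1}{2}\right) + t\right) \left(-64\right) = \left(- \frac{b}{2} + t\right) \left(-64\right) = \left(t - \frac{b}{2}\right) \left(-64\right) = - 64 t + 32 b$)
$r{\left(30,E{\left(-8 \right)} \right)} - m{\left(-155 \right)} = \left(- 64 \left(- 8 \left(1 + 2 \left(-8\right)\right)\right) + 32 \cdot 30\right) - 85 = \left(- 64 \left(- 8 \left(1 - 16\right)\right) + 960\right) - 85 = \left(- 64 \left(\left(-8\right) \left(-15\right)\right) + 960\right) - 85 = \left(\left(-64\right) 120 + 960\right) - 85 = \left(-7680 + 960\right) - 85 = -6720 - 85 = -6805$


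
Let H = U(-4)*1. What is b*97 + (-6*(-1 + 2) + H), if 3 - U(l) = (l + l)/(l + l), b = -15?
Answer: -1459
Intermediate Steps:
U(l) = 2 (U(l) = 3 - (l + l)/(l + l) = 3 - 2*l/(2*l) = 3 - 2*l*1/(2*l) = 3 - 1*1 = 3 - 1 = 2)
H = 2 (H = 2*1 = 2)
b*97 + (-6*(-1 + 2) + H) = -15*97 + (-6*(-1 + 2) + 2) = -1455 + (-6*1 + 2) = -1455 + (-6 + 2) = -1455 - 4 = -1459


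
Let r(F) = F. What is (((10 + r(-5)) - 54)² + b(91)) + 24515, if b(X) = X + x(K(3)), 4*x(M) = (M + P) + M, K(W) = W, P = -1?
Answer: 108033/4 ≈ 27008.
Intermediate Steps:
x(M) = -¼ + M/2 (x(M) = ((M - 1) + M)/4 = ((-1 + M) + M)/4 = (-1 + 2*M)/4 = -¼ + M/2)
b(X) = 5/4 + X (b(X) = X + (-¼ + (½)*3) = X + (-¼ + 3/2) = X + 5/4 = 5/4 + X)
(((10 + r(-5)) - 54)² + b(91)) + 24515 = (((10 - 5) - 54)² + (5/4 + 91)) + 24515 = ((5 - 54)² + 369/4) + 24515 = ((-49)² + 369/4) + 24515 = (2401 + 369/4) + 24515 = 9973/4 + 24515 = 108033/4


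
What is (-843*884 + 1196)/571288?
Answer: -93002/71411 ≈ -1.3023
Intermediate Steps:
(-843*884 + 1196)/571288 = (-745212 + 1196)*(1/571288) = -744016*1/571288 = -93002/71411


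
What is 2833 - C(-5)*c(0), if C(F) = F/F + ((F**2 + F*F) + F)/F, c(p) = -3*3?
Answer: 2761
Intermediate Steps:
c(p) = -9
C(F) = 1 + (F + 2*F**2)/F (C(F) = 1 + ((F**2 + F**2) + F)/F = 1 + (2*F**2 + F)/F = 1 + (F + 2*F**2)/F)
2833 - C(-5)*c(0) = 2833 - (2 + 2*(-5))*(-9) = 2833 - (2 - 10)*(-9) = 2833 - (-8)*(-9) = 2833 - 1*72 = 2833 - 72 = 2761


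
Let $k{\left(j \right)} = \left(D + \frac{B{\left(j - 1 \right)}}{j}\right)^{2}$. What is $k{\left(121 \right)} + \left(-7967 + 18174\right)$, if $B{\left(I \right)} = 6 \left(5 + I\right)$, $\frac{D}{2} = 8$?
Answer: $\frac{156655283}{14641} \approx 10700.0$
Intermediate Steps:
$D = 16$ ($D = 2 \cdot 8 = 16$)
$B{\left(I \right)} = 30 + 6 I$
$k{\left(j \right)} = \left(16 + \frac{24 + 6 j}{j}\right)^{2}$ ($k{\left(j \right)} = \left(16 + \frac{30 + 6 \left(j - 1\right)}{j}\right)^{2} = \left(16 + \frac{30 + 6 \left(-1 + j\right)}{j}\right)^{2} = \left(16 + \frac{30 + \left(-6 + 6 j\right)}{j}\right)^{2} = \left(16 + \frac{24 + 6 j}{j}\right)^{2}$)
$k{\left(121 \right)} + \left(-7967 + 18174\right) = \frac{4 \left(12 + 11 \cdot 121\right)^{2}}{14641} + \left(-7967 + 18174\right) = 4 \cdot \frac{1}{14641} \left(12 + 1331\right)^{2} + 10207 = 4 \cdot \frac{1}{14641} \cdot 1343^{2} + 10207 = 4 \cdot \frac{1}{14641} \cdot 1803649 + 10207 = \frac{7214596}{14641} + 10207 = \frac{156655283}{14641}$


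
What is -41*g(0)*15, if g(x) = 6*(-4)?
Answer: 14760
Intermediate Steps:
g(x) = -24
-41*g(0)*15 = -41*(-24)*15 = 984*15 = 14760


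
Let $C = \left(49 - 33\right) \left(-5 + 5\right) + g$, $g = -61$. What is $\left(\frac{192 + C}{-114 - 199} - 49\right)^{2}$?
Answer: $\frac{239259024}{97969} \approx 2442.2$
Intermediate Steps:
$C = -61$ ($C = \left(49 - 33\right) \left(-5 + 5\right) - 61 = 16 \cdot 0 - 61 = 0 - 61 = -61$)
$\left(\frac{192 + C}{-114 - 199} - 49\right)^{2} = \left(\frac{192 - 61}{-114 - 199} - 49\right)^{2} = \left(\frac{131}{-313} - 49\right)^{2} = \left(131 \left(- \frac{1}{313}\right) - 49\right)^{2} = \left(- \frac{131}{313} - 49\right)^{2} = \left(- \frac{15468}{313}\right)^{2} = \frac{239259024}{97969}$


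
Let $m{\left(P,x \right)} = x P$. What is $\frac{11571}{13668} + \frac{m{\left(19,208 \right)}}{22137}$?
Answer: $\frac{103387721}{100856172} \approx 1.0251$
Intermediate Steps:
$m{\left(P,x \right)} = P x$
$\frac{11571}{13668} + \frac{m{\left(19,208 \right)}}{22137} = \frac{11571}{13668} + \frac{19 \cdot 208}{22137} = 11571 \cdot \frac{1}{13668} + 3952 \cdot \frac{1}{22137} = \frac{3857}{4556} + \frac{3952}{22137} = \frac{103387721}{100856172}$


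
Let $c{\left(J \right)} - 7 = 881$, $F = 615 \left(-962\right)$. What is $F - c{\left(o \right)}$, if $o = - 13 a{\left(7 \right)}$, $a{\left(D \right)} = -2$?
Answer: $-592518$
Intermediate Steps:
$F = -591630$
$o = 26$ ($o = \left(-13\right) \left(-2\right) = 26$)
$c{\left(J \right)} = 888$ ($c{\left(J \right)} = 7 + 881 = 888$)
$F - c{\left(o \right)} = -591630 - 888 = -592518$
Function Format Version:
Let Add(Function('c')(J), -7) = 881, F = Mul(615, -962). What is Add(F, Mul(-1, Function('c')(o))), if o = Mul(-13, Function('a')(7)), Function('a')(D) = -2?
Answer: -592518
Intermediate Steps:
F = -591630
o = 26 (o = Mul(-13, -2) = 26)
Function('c')(J) = 888 (Function('c')(J) = Add(7, 881) = 888)
Add(F, Mul(-1, Function('c')(o))) = Add(-591630, Mul(-1, 888)) = Add(-591630, -888) = -592518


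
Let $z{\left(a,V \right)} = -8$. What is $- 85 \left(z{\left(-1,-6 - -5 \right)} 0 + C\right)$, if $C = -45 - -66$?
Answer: $-1785$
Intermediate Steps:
$C = 21$ ($C = -45 + 66 = 21$)
$- 85 \left(z{\left(-1,-6 - -5 \right)} 0 + C\right) = - 85 \left(\left(-8\right) 0 + 21\right) = - 85 \left(0 + 21\right) = \left(-85\right) 21 = -1785$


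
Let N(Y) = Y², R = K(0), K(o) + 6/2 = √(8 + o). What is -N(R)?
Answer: -17 + 12*√2 ≈ -0.029437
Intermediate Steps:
K(o) = -3 + √(8 + o)
R = -3 + 2*√2 (R = -3 + √(8 + 0) = -3 + √8 = -3 + 2*√2 ≈ -0.17157)
-N(R) = -(-3 + 2*√2)²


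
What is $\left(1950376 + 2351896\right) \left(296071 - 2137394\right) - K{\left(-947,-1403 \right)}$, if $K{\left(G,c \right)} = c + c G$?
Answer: $-7921873713094$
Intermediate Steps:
$K{\left(G,c \right)} = c + G c$
$\left(1950376 + 2351896\right) \left(296071 - 2137394\right) - K{\left(-947,-1403 \right)} = \left(1950376 + 2351896\right) \left(296071 - 2137394\right) - - 1403 \left(1 - 947\right) = 4302272 \left(-1841323\right) - \left(-1403\right) \left(-946\right) = -7921872385856 - 1327238 = -7921873713094$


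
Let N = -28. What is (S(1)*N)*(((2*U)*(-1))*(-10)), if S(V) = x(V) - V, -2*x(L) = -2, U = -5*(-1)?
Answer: 0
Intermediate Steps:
U = 5
x(L) = 1 (x(L) = -1/2*(-2) = 1)
S(V) = 1 - V
(S(1)*N)*(((2*U)*(-1))*(-10)) = ((1 - 1*1)*(-28))*(((2*5)*(-1))*(-10)) = ((1 - 1)*(-28))*((10*(-1))*(-10)) = (0*(-28))*(-10*(-10)) = 0*100 = 0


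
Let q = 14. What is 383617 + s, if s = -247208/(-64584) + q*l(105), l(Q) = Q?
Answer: 239141404/621 ≈ 3.8509e+5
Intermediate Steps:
s = 915247/621 (s = -247208/(-64584) + 14*105 = -247208*(-1/64584) + 1470 = 2377/621 + 1470 = 915247/621 ≈ 1473.8)
383617 + s = 383617 + 915247/621 = 239141404/621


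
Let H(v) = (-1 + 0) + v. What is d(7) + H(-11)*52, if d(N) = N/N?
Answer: -623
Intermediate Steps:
d(N) = 1
H(v) = -1 + v
d(7) + H(-11)*52 = 1 + (-1 - 11)*52 = 1 - 12*52 = 1 - 624 = -623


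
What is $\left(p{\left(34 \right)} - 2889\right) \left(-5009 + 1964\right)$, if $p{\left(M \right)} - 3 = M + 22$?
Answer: $8617350$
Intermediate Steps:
$p{\left(M \right)} = 25 + M$ ($p{\left(M \right)} = 3 + \left(M + 22\right) = 3 + \left(22 + M\right) = 25 + M$)
$\left(p{\left(34 \right)} - 2889\right) \left(-5009 + 1964\right) = \left(\left(25 + 34\right) - 2889\right) \left(-5009 + 1964\right) = \left(59 - 2889\right) \left(-3045\right) = \left(-2830\right) \left(-3045\right) = 8617350$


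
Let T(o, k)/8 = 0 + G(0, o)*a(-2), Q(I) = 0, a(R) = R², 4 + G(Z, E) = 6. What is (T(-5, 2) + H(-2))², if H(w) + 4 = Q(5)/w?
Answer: 3600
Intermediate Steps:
G(Z, E) = 2 (G(Z, E) = -4 + 6 = 2)
T(o, k) = 64 (T(o, k) = 8*(0 + 2*(-2)²) = 8*(0 + 2*4) = 8*(0 + 8) = 8*8 = 64)
H(w) = -4 (H(w) = -4 + 0/w = -4 + 0 = -4)
(T(-5, 2) + H(-2))² = (64 - 4)² = 60² = 3600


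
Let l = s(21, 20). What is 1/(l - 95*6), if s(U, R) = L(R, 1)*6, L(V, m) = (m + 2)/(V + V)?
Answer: -20/11391 ≈ -0.0017558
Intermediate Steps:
L(V, m) = (2 + m)/(2*V) (L(V, m) = (2 + m)/((2*V)) = (2 + m)*(1/(2*V)) = (2 + m)/(2*V))
s(U, R) = 9/R (s(U, R) = ((2 + 1)/(2*R))*6 = ((½)*3/R)*6 = (3/(2*R))*6 = 9/R)
l = 9/20 ≈ 0.45000
1/(l - 95*6) = 1/(9/20 - 95*6) = 1/(9/20 - 570) = 1/(-11391/20) = -20/11391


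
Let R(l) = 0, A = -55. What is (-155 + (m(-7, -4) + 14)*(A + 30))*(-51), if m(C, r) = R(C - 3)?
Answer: 25755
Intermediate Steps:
m(C, r) = 0
(-155 + (m(-7, -4) + 14)*(A + 30))*(-51) = (-155 + (0 + 14)*(-55 + 30))*(-51) = (-155 + 14*(-25))*(-51) = (-155 - 350)*(-51) = -505*(-51) = 25755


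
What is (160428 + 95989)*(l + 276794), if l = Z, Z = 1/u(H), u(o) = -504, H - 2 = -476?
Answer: 5110177434425/72 ≈ 7.0975e+10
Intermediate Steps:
H = -474 (H = 2 - 476 = -474)
Z = -1/504 (Z = 1/(-504) = -1/504 ≈ -0.0019841)
l = -1/504 ≈ -0.0019841
(160428 + 95989)*(l + 276794) = (160428 + 95989)*(-1/504 + 276794) = 256417*(139504175/504) = 5110177434425/72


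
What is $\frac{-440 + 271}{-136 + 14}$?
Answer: $\frac{169}{122} \approx 1.3852$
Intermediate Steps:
$\frac{-440 + 271}{-136 + 14} = - \frac{169}{-122} = \left(-169\right) \left(- \frac{1}{122}\right) = \frac{169}{122}$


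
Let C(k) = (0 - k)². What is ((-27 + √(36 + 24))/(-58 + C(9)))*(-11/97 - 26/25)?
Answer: 75519/55775 - 5594*√15/55775 ≈ 0.96555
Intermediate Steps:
C(k) = k² (C(k) = (-k)² = k²)
((-27 + √(36 + 24))/(-58 + C(9)))*(-11/97 - 26/25) = ((-27 + √(36 + 24))/(-58 + 9²))*(-11/97 - 26/25) = ((-27 + √60)/(-58 + 81))*(-11*1/97 - 26*1/25) = ((-27 + 2*√15)/23)*(-11/97 - 26/25) = ((-27 + 2*√15)*(1/23))*(-2797/2425) = (-27/23 + 2*√15/23)*(-2797/2425) = 75519/55775 - 5594*√15/55775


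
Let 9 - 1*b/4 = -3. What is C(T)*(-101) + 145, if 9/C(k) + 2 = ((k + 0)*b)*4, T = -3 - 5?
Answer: 223919/1538 ≈ 145.59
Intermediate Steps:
T = -8
b = 48 (b = 36 - 4*(-3) = 36 + 12 = 48)
C(k) = 9/(-2 + 192*k) (C(k) = 9/(-2 + ((k + 0)*48)*4) = 9/(-2 + (k*48)*4) = 9/(-2 + (48*k)*4) = 9/(-2 + 192*k))
C(T)*(-101) + 145 = (9/(2*(-1 + 96*(-8))))*(-101) + 145 = (9/(2*(-1 - 768)))*(-101) + 145 = ((9/2)/(-769))*(-101) + 145 = ((9/2)*(-1/769))*(-101) + 145 = -9/1538*(-101) + 145 = 909/1538 + 145 = 223919/1538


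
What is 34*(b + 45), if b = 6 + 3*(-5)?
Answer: 1224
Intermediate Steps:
b = -9 (b = 6 - 15 = -9)
34*(b + 45) = 34*(-9 + 45) = 34*36 = 1224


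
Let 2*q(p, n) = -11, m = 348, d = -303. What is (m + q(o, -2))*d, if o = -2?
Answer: -207555/2 ≈ -1.0378e+5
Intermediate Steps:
q(p, n) = -11/2 (q(p, n) = (½)*(-11) = -11/2)
(m + q(o, -2))*d = (348 - 11/2)*(-303) = (685/2)*(-303) = -207555/2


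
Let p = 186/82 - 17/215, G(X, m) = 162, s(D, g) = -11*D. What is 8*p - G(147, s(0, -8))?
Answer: -1273646/8815 ≈ -144.49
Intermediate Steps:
p = 19298/8815 (p = 186*(1/82) - 17*1/215 = 93/41 - 17/215 = 19298/8815 ≈ 2.1892)
8*p - G(147, s(0, -8)) = 8*(19298/8815) - 1*162 = 154384/8815 - 162 = -1273646/8815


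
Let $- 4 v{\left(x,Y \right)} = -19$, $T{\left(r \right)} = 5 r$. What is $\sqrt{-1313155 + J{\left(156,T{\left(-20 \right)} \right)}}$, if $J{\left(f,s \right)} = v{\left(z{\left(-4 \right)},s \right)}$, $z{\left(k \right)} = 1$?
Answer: $\frac{i \sqrt{5252601}}{2} \approx 1145.9 i$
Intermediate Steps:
$v{\left(x,Y \right)} = \frac{19}{4}$ ($v{\left(x,Y \right)} = \left(- \frac{1}{4}\right) \left(-19\right) = \frac{19}{4}$)
$J{\left(f,s \right)} = \frac{19}{4}$
$\sqrt{-1313155 + J{\left(156,T{\left(-20 \right)} \right)}} = \sqrt{-1313155 + \frac{19}{4}} = \sqrt{- \frac{5252601}{4}} = \frac{i \sqrt{5252601}}{2}$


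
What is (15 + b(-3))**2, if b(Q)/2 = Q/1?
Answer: 81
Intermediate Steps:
b(Q) = 2*Q (b(Q) = 2*(Q/1) = 2*(Q*1) = 2*Q)
(15 + b(-3))**2 = (15 + 2*(-3))**2 = (15 - 6)**2 = 9**2 = 81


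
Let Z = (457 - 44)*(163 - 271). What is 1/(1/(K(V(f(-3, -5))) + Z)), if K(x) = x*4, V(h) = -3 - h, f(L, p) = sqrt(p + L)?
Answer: -44616 - 8*I*sqrt(2) ≈ -44616.0 - 11.314*I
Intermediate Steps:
f(L, p) = sqrt(L + p)
K(x) = 4*x
Z = -44604 (Z = 413*(-108) = -44604)
1/(1/(K(V(f(-3, -5))) + Z)) = 1/(1/(4*(-3 - sqrt(-3 - 5)) - 44604)) = 1/(1/(4*(-3 - sqrt(-8)) - 44604)) = 1/(1/(4*(-3 - 2*I*sqrt(2)) - 44604)) = 1/(1/((-12 - 8*I*sqrt(2)) - 44604)) = 1/(1/(-44616 - 8*I*sqrt(2))) = -44616 - 8*I*sqrt(2)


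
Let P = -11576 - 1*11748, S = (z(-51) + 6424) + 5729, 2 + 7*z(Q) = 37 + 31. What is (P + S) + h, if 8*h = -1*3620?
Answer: -162597/14 ≈ -11614.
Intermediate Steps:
z(Q) = 66/7 (z(Q) = -2/7 + (37 + 31)/7 = -2/7 + (⅐)*68 = -2/7 + 68/7 = 66/7)
S = 85137/7 (S = (66/7 + 6424) + 5729 = 45034/7 + 5729 = 85137/7 ≈ 12162.)
P = -23324 (P = -11576 - 11748 = -23324)
h = -905/2 (h = (-1*3620)/8 = (⅛)*(-3620) = -905/2 ≈ -452.50)
(P + S) + h = (-23324 + 85137/7) - 905/2 = -78131/7 - 905/2 = -162597/14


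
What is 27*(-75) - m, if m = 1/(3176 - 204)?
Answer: -6018301/2972 ≈ -2025.0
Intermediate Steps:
m = 1/2972 ≈ 0.00033647
27*(-75) - m = 27*(-75) - 1*1/2972 = -2025 - 1/2972 = -6018301/2972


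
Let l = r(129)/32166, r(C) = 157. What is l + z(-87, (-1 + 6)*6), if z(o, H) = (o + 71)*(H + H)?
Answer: -30879203/32166 ≈ -960.00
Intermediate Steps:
z(o, H) = 2*H*(71 + o) (z(o, H) = (71 + o)*(2*H) = 2*H*(71 + o))
l = 157/32166 ≈ 0.0048809
l + z(-87, (-1 + 6)*6) = 157/32166 + 2*((-1 + 6)*6)*(71 - 87) = 157/32166 + 2*(5*6)*(-16) = 157/32166 + 2*30*(-16) = 157/32166 - 960 = -30879203/32166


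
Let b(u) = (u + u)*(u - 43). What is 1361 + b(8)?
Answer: 801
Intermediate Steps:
b(u) = 2*u*(-43 + u) (b(u) = (2*u)*(-43 + u) = 2*u*(-43 + u))
1361 + b(8) = 1361 + 2*8*(-43 + 8) = 1361 + 2*8*(-35) = 1361 - 560 = 801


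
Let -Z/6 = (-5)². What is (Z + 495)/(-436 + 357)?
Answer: -345/79 ≈ -4.3671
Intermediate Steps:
Z = -150 (Z = -6*(-5)² = -6*25 = -150)
(Z + 495)/(-436 + 357) = (-150 + 495)/(-436 + 357) = 345/(-79) = 345*(-1/79) = -345/79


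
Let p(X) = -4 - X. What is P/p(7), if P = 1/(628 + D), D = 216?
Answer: -1/9284 ≈ -0.00010771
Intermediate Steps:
P = 1/844 (P = 1/(628 + 216) = 1/844 ≈ 0.0011848)
P/p(7) = 1/(844*(-4 - 1*7)) = 1/(844*(-4 - 7)) = (1/844)/(-11) = (1/844)*(-1/11) = -1/9284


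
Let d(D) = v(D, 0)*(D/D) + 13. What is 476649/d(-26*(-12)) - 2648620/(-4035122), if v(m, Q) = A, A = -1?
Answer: 24658572431/620788 ≈ 39721.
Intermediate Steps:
v(m, Q) = -1
d(D) = 12 (d(D) = -D/D + 13 = -1*1 + 13 = -1 + 13 = 12)
476649/d(-26*(-12)) - 2648620/(-4035122) = 476649/12 - 2648620/(-4035122) = 476649*(1/12) - 2648620*(-1/4035122) = 158883/4 + 101870/155197 = 24658572431/620788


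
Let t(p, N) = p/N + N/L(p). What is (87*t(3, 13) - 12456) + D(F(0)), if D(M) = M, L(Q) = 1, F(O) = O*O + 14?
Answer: -146782/13 ≈ -11291.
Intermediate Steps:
F(O) = 14 + O² (F(O) = O² + 14 = 14 + O²)
t(p, N) = N + p/N (t(p, N) = p/N + N/1 = p/N + N*1 = p/N + N = N + p/N)
(87*t(3, 13) - 12456) + D(F(0)) = (87*(13 + 3/13) - 12456) + (14 + 0²) = (87*(13 + 3*(1/13)) - 12456) + (14 + 0) = (87*(13 + 3/13) - 12456) + 14 = (87*(172/13) - 12456) + 14 = (14964/13 - 12456) + 14 = -146964/13 + 14 = -146782/13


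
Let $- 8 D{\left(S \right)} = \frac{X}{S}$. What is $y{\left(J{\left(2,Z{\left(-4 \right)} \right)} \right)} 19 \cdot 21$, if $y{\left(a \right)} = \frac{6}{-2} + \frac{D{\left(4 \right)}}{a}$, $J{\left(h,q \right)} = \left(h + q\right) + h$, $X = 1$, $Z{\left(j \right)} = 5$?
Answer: $- \frac{115045}{96} \approx -1198.4$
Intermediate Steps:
$J{\left(h,q \right)} = q + 2 h$
$D{\left(S \right)} = - \frac{1}{8 S}$ ($D{\left(S \right)} = - \frac{1 \frac{1}{S}}{8} = - \frac{1}{8 S}$)
$y{\left(a \right)} = -3 - \frac{1}{32 a}$ ($y{\left(a \right)} = \frac{6}{-2} + \frac{\left(- \frac{1}{8}\right) \frac{1}{4}}{a} = 6 \left(- \frac{1}{2}\right) + \frac{\left(- \frac{1}{8}\right) \frac{1}{4}}{a} = -3 - \frac{1}{32 a}$)
$y{\left(J{\left(2,Z{\left(-4 \right)} \right)} \right)} 19 \cdot 21 = \left(-3 - \frac{1}{32 \left(5 + 2 \cdot 2\right)}\right) 19 \cdot 21 = \left(-3 - \frac{1}{32 \left(5 + 4\right)}\right) 19 \cdot 21 = \left(-3 - \frac{1}{32 \cdot 9}\right) 19 \cdot 21 = \left(-3 - \frac{1}{288}\right) 19 \cdot 21 = \left(- \frac{865}{288}\right) 19 \cdot 21 = \left(- \frac{16435}{288}\right) 21 = - \frac{115045}{96}$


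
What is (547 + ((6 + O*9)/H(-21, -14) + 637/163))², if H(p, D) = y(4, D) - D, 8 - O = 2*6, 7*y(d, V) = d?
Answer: 2313018181321/7678441 ≈ 3.0124e+5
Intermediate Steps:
y(d, V) = d/7
O = -4 (O = 8 - 2*6 = 8 - 1*12 = 8 - 12 = -4)
H(p, D) = 4/7 - D (H(p, D) = (⅐)*4 - D = 4/7 - D)
(547 + ((6 + O*9)/H(-21, -14) + 637/163))² = (547 + ((6 - 4*9)/(4/7 - 1*(-14)) + 637/163))² = (547 + ((6 - 36)/(4/7 + 14) + 637*(1/163)))² = (547 + (-30/102/7 + 637/163))² = (547 + (-30*7/102 + 637/163))² = (547 + (-35/17 + 637/163))² = (547 + 5124/2771)² = (1520861/2771)² = 2313018181321/7678441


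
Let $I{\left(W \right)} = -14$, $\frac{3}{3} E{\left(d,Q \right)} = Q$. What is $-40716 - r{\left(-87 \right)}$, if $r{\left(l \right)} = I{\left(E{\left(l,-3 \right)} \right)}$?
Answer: $-40702$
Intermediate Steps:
$E{\left(d,Q \right)} = Q$
$r{\left(l \right)} = -14$
$-40716 - r{\left(-87 \right)} = -40716 - -14 = -40716 + 14 = -40702$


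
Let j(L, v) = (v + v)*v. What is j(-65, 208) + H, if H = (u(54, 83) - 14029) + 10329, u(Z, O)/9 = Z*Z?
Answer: 109072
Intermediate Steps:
u(Z, O) = 9*Z² (u(Z, O) = 9*(Z*Z) = 9*Z²)
j(L, v) = 2*v² (j(L, v) = (2*v)*v = 2*v²)
H = 22544 (H = (9*54² - 14029) + 10329 = (9*2916 - 14029) + 10329 = (26244 - 14029) + 10329 = 12215 + 10329 = 22544)
j(-65, 208) + H = 2*208² + 22544 = 2*43264 + 22544 = 86528 + 22544 = 109072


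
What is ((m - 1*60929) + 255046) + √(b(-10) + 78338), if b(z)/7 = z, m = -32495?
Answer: 161622 + 2*√19567 ≈ 1.6190e+5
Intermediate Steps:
b(z) = 7*z
((m - 1*60929) + 255046) + √(b(-10) + 78338) = ((-32495 - 1*60929) + 255046) + √(7*(-10) + 78338) = ((-32495 - 60929) + 255046) + √(-70 + 78338) = (-93424 + 255046) + √78268 = 161622 + 2*√19567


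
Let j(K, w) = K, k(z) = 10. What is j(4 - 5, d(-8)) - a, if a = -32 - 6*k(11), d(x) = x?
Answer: 91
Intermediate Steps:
a = -92 (a = -32 - 6*10 = -32 - 60 = -92)
j(4 - 5, d(-8)) - a = (4 - 5) - 1*(-92) = -1 + 92 = 91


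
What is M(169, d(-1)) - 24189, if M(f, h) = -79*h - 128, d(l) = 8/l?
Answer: -23685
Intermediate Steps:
M(f, h) = -128 - 79*h
M(169, d(-1)) - 24189 = (-128 - 632/(-1)) - 24189 = (-128 - 632*(-1)) - 24189 = (-128 - 79*(-8)) - 24189 = (-128 + 632) - 24189 = 504 - 24189 = -23685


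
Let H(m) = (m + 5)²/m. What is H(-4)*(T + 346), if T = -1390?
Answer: 261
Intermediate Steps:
H(m) = (5 + m)²/m
H(-4)*(T + 346) = ((5 - 4)²/(-4))*(-1390 + 346) = -¼*1²*(-1044) = -¼*1*(-1044) = -¼*(-1044) = 261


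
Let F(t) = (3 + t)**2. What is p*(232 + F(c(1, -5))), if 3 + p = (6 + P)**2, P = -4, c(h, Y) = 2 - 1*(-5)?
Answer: 332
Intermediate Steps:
c(h, Y) = 7 (c(h, Y) = 2 + 5 = 7)
p = 1 (p = -3 + (6 - 4)**2 = -3 + 2**2 = -3 + 4 = 1)
p*(232 + F(c(1, -5))) = 1*(232 + (3 + 7)**2) = 1*(232 + 10**2) = 1*(232 + 100) = 1*332 = 332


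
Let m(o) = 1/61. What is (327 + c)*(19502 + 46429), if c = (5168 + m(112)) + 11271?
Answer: 67429413837/61 ≈ 1.1054e+9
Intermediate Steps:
m(o) = 1/61
c = 1002780/61 (c = (5168 + 1/61) + 11271 = 315249/61 + 11271 = 1002780/61 ≈ 16439.)
(327 + c)*(19502 + 46429) = (327 + 1002780/61)*(19502 + 46429) = (1022727/61)*65931 = 67429413837/61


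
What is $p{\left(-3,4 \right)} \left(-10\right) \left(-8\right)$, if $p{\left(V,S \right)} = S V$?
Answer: $-960$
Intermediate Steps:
$p{\left(-3,4 \right)} \left(-10\right) \left(-8\right) = 4 \left(-3\right) \left(-10\right) \left(-8\right) = \left(-12\right) \left(-10\right) \left(-8\right) = 120 \left(-8\right) = -960$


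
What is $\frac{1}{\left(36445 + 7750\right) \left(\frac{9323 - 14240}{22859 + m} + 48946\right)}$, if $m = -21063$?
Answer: $\frac{1796}{3884833265305} \approx 4.6231 \cdot 10^{-10}$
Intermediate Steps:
$\frac{1}{\left(36445 + 7750\right) \left(\frac{9323 - 14240}{22859 + m} + 48946\right)} = \frac{1}{\left(36445 + 7750\right) \left(\frac{9323 - 14240}{22859 - 21063} + 48946\right)} = \frac{1}{44195 \left(- \frac{4917}{1796} + 48946\right)} = \frac{1}{44195 \cdot \frac{87902099}{1796}} = \frac{1}{\frac{3884833265305}{1796}} = \frac{1796}{3884833265305}$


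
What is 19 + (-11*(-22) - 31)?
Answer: 230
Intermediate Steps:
19 + (-11*(-22) - 31) = 19 + (242 - 31) = 19 + 211 = 230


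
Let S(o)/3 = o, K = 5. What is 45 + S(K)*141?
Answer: 2160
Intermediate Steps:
S(o) = 3*o
45 + S(K)*141 = 45 + (3*5)*141 = 45 + 15*141 = 45 + 2115 = 2160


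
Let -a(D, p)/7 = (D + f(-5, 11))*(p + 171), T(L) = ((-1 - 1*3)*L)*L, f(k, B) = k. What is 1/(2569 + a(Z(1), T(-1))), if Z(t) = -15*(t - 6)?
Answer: -1/79261 ≈ -1.2617e-5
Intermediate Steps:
T(L) = -4*L**2 (T(L) = ((-1 - 3)*L)*L = (-4*L)*L = -4*L**2)
Z(t) = 90 - 15*t (Z(t) = -15*(-6 + t) = 90 - 15*t)
a(D, p) = -7*(-5 + D)*(171 + p) (a(D, p) = -7*(D - 5)*(p + 171) = -7*(-5 + D)*(171 + p))
1/(2569 + a(Z(1), T(-1))) = 1/(2569 + (5985 - 1197*(90 - 15*1) + 35*(-4*(-1)**2) - 7*(90 - 15*1)*(-4*(-1)**2))) = 1/(2569 + (5985 - 1197*(90 - 15) + 35*(-4*1) - 7*(90 - 15)*(-4*1))) = 1/(2569 + (5985 - 1197*75 + 35*(-4) - 7*75*(-4))) = 1/(2569 + (5985 - 89775 - 140 + 2100)) = 1/(2569 - 81830) = 1/(-79261) = -1/79261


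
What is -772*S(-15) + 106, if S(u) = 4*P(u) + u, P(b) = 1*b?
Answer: 58006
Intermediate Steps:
P(b) = b
S(u) = 5*u (S(u) = 4*u + u = 5*u)
-772*S(-15) + 106 = -3860*(-15) + 106 = -772*(-75) + 106 = 57900 + 106 = 58006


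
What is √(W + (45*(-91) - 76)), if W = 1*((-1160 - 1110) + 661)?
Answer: 34*I*√5 ≈ 76.026*I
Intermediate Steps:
W = -1609 (W = 1*(-2270 + 661) = 1*(-1609) = -1609)
√(W + (45*(-91) - 76)) = √(-1609 + (45*(-91) - 76)) = √(-1609 + (-4095 - 76)) = √(-1609 - 4171) = √(-5780) = 34*I*√5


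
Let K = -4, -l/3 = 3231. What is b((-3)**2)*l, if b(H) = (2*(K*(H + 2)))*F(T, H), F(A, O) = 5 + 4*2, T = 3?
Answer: 11088792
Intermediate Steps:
l = -9693 (l = -3*3231 = -9693)
F(A, O) = 13 (F(A, O) = 5 + 8 = 13)
b(H) = -208 - 104*H (b(H) = (2*(-4*(H + 2)))*13 = (2*(-4*(2 + H)))*13 = (2*(-8 - 4*H))*13 = (-16 - 8*H)*13 = -208 - 104*H)
b((-3)**2)*l = (-208 - 104*(-3)**2)*(-9693) = (-208 - 104*9)*(-9693) = (-208 - 936)*(-9693) = -1144*(-9693) = 11088792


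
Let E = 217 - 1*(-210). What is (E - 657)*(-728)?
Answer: 167440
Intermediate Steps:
E = 427 (E = 217 + 210 = 427)
(E - 657)*(-728) = (427 - 657)*(-728) = -230*(-728) = 167440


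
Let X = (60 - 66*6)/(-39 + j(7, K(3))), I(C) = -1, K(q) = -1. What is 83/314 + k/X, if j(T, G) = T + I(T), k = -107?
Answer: -180141/17584 ≈ -10.245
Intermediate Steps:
j(T, G) = -1 + T (j(T, G) = T - 1 = -1 + T)
X = 112/11 (X = (60 - 66*6)/(-39 + (-1 + 7)) = (60 - 396)/(-39 + 6) = -336/(-33) = -336*(-1/33) = 112/11 ≈ 10.182)
83/314 + k/X = 83/314 - 107/112/11 = 83*(1/314) - 107*11/112 = 83/314 - 1177/112 = -180141/17584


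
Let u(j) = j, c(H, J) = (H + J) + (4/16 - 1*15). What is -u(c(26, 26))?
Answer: -149/4 ≈ -37.250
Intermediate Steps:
c(H, J) = -59/4 + H + J (c(H, J) = (H + J) + (4*(1/16) - 15) = (H + J) + (¼ - 15) = (H + J) - 59/4 = -59/4 + H + J)
-u(c(26, 26)) = -(-59/4 + 26 + 26) = -1*149/4 = -149/4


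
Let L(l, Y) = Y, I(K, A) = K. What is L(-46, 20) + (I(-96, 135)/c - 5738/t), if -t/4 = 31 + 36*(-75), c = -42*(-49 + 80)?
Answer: 22629755/1158346 ≈ 19.536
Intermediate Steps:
c = -1302 (c = -42*31 = -1302)
t = 10676 (t = -4*(31 + 36*(-75)) = -4*(31 - 2700) = -4*(-2669) = 10676)
L(-46, 20) + (I(-96, 135)/c - 5738/t) = 20 + (-96/(-1302) - 5738/10676) = 20 + (-96*(-1/1302) - 5738*1/10676) = 20 + (16/217 - 2869/5338) = 20 - 537165/1158346 = 22629755/1158346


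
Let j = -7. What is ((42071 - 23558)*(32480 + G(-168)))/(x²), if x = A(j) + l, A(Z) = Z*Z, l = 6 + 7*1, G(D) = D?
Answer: 149548014/961 ≈ 1.5562e+5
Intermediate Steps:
l = 13 (l = 6 + 7 = 13)
A(Z) = Z²
x = 62 (x = (-7)² + 13 = 49 + 13 = 62)
((42071 - 23558)*(32480 + G(-168)))/(x²) = ((42071 - 23558)*(32480 - 168))/(62²) = (18513*32312)/3844 = 598192056*(1/3844) = 149548014/961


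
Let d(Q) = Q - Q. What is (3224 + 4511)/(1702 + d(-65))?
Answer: 7735/1702 ≈ 4.5447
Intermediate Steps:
d(Q) = 0
(3224 + 4511)/(1702 + d(-65)) = (3224 + 4511)/(1702 + 0) = 7735/1702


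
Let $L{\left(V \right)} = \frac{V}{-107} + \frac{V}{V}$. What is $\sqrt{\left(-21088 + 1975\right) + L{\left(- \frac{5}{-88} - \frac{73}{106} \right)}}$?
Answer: $\frac{i \sqrt{1189955306646898}}{249524} \approx 138.25 i$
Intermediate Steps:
$L{\left(V \right)} = 1 - \frac{V}{107}$ ($L{\left(V \right)} = V \left(- \frac{1}{107}\right) + 1 = - \frac{V}{107} + 1 = 1 - \frac{V}{107}$)
$\sqrt{\left(-21088 + 1975\right) + L{\left(- \frac{5}{-88} - \frac{73}{106} \right)}} = \sqrt{\left(-21088 + 1975\right) + \left(1 - \frac{- \frac{5}{-88} - \frac{73}{106}}{107}\right)} = \sqrt{-19113 + \left(1 - \frac{\left(-5\right) \left(- \frac{1}{88}\right) - \frac{73}{106}}{107}\right)} = \sqrt{-19113 + \left(1 - \frac{\frac{5}{88} - \frac{73}{106}}{107}\right)} = \sqrt{-19113 + \left(1 - - \frac{2947}{499048}\right)} = \sqrt{-19113 + \left(1 + \frac{2947}{499048}\right)} = \sqrt{-19113 + \frac{501995}{499048}} = \sqrt{- \frac{9537802429}{499048}} = \frac{i \sqrt{1189955306646898}}{249524}$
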